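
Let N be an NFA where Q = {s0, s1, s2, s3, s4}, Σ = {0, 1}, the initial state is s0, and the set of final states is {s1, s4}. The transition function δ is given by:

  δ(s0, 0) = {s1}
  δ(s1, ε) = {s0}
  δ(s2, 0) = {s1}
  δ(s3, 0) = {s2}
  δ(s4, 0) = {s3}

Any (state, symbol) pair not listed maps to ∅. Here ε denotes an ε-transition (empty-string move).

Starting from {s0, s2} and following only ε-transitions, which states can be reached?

Begin with {s0, s2}.
No ε-moves leave this set, so the closure equals the set itself.

{s0, s2}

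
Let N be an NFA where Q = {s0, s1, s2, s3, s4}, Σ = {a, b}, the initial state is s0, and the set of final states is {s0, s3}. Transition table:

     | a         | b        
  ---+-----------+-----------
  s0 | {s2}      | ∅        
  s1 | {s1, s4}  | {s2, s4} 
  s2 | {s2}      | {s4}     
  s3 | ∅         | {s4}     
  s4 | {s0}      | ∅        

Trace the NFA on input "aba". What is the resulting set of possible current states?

Start in {s0}.
Read 'a': s0→{s2}; now {s2}.
Read 'b': s2→{s4}; now {s4}.
Read 'a': s4→{s0}; now {s0}.

{s0}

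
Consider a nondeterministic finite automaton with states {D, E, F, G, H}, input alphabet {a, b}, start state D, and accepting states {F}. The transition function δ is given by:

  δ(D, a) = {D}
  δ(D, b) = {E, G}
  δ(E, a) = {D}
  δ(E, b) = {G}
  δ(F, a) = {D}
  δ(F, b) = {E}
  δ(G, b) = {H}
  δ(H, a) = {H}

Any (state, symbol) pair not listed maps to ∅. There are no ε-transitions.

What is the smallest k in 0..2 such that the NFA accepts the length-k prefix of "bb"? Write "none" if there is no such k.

none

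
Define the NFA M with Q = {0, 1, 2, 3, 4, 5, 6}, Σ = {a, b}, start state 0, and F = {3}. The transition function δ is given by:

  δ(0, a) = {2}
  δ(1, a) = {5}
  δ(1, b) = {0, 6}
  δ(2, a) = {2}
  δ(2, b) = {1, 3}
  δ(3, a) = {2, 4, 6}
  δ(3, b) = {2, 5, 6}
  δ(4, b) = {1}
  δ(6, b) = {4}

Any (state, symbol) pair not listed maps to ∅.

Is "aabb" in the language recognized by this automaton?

No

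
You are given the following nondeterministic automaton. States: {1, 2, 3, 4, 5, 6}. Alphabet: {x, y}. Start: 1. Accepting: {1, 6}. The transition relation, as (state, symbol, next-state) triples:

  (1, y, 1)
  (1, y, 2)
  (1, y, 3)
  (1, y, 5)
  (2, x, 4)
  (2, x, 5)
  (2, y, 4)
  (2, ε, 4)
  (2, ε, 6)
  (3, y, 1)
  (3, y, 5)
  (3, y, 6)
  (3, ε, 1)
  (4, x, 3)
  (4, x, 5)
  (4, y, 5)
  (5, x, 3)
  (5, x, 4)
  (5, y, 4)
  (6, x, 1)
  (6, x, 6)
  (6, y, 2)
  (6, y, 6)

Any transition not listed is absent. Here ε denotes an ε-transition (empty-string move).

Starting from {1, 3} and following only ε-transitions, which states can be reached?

Begin with {1, 3}.
No ε-moves leave this set, so the closure equals the set itself.

{1, 3}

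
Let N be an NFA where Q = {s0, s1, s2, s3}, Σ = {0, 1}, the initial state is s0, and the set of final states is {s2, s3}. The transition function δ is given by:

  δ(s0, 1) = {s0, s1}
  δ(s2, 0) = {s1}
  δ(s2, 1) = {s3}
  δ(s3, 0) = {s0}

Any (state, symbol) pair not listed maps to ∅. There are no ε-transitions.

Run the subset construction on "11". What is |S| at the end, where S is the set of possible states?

Start in {s0}.
Read '1': {s0} → {s0, s1}.
Read '1': {s0, s1} → {s0, s1}.
That set has 2 states.

2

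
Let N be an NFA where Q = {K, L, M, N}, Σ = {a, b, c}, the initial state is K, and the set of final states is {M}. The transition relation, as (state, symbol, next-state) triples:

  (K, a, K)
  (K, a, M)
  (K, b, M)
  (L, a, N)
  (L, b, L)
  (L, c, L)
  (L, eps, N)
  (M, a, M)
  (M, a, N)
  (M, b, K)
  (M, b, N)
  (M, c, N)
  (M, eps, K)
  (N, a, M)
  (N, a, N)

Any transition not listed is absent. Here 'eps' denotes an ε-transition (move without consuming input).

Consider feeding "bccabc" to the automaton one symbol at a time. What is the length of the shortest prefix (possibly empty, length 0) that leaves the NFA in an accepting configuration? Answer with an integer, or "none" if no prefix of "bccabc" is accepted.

1

Start in {K}.
Read 'b': {K} → {K, M}.
None of the earlier sets intersect F, but {K, M} does.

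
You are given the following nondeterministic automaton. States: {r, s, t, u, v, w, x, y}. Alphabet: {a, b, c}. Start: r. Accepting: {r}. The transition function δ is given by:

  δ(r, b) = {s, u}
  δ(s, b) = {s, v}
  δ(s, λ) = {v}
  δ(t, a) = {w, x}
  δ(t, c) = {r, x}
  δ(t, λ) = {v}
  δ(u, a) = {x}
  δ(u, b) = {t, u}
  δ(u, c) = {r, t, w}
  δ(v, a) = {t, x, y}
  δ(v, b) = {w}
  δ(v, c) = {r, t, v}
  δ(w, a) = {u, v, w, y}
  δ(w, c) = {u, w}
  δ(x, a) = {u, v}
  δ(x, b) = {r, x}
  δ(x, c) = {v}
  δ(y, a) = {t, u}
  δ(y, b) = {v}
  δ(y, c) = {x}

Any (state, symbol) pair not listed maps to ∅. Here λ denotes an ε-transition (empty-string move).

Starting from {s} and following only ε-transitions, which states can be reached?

{s, v}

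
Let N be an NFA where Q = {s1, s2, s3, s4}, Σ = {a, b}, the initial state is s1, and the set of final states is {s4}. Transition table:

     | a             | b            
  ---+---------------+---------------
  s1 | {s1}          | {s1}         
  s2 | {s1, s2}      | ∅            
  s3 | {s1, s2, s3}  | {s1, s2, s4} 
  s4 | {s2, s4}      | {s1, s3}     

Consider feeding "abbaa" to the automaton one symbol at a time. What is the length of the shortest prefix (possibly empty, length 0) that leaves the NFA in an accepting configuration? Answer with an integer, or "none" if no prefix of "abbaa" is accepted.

none

Start in {s1}.
Read 'a': {s1} → {s1}.
Read 'b': {s1} → {s1}.
Read 'b': {s1} → {s1}.
Read 'a': {s1} → {s1}.
Read 'a': {s1} → {s1}.
No reachable set along the way intersects F.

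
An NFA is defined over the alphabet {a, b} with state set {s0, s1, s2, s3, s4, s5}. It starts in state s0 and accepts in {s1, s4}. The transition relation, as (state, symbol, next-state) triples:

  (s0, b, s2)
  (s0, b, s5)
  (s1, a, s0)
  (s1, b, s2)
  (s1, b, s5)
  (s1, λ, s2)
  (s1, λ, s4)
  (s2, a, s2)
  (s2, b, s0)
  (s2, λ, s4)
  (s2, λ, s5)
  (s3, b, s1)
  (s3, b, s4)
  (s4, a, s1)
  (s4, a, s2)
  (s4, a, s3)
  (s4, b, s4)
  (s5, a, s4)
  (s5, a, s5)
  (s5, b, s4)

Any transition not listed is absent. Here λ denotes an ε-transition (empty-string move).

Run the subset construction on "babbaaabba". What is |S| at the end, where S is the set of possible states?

Start in {s0}.
Read 'b': {s0} → {s2, s4, s5}.
Read 'a': {s2, s4, s5} → {s1, s2, s3, s4, s5}.
Read 'b': {s1, s2, s3, s4, s5} → {s0, s1, s2, s4, s5}.
Read 'b': {s0, s1, s2, s4, s5} → {s0, s2, s4, s5}.
Read 'a': {s0, s2, s4, s5} → {s1, s2, s3, s4, s5}.
Read 'a': {s1, s2, s3, s4, s5} → {s0, s1, s2, s3, s4, s5}.
Read 'a': {s0, s1, s2, s3, s4, s5} → {s0, s1, s2, s3, s4, s5}.
Read 'b': {s0, s1, s2, s3, s4, s5} → {s0, s1, s2, s4, s5}.
Read 'b': {s0, s1, s2, s4, s5} → {s0, s2, s4, s5}.
Read 'a': {s0, s2, s4, s5} → {s1, s2, s3, s4, s5}.
That set has 5 states.

5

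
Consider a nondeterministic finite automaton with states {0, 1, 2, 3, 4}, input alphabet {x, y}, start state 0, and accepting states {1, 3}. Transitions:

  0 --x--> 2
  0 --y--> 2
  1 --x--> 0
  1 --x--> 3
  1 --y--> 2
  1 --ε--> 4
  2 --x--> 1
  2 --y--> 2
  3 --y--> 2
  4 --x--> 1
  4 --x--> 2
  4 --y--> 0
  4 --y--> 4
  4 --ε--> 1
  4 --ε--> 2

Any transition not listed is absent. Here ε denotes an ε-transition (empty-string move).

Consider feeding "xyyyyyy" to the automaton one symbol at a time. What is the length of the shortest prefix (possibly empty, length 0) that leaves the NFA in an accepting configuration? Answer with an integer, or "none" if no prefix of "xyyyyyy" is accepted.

none

Start in {0}.
Read 'x': 0→{2}; now {2}.
Read 'y': 2→{2}; now {2}.
Read 'y': 2→{2}; now {2}.
Read 'y': 2→{2}; now {2}.
Read 'y': 2→{2}; now {2}.
Read 'y': 2→{2}; now {2}.
Read 'y': 2→{2}; now {2}.
No reachable set along the way intersects F.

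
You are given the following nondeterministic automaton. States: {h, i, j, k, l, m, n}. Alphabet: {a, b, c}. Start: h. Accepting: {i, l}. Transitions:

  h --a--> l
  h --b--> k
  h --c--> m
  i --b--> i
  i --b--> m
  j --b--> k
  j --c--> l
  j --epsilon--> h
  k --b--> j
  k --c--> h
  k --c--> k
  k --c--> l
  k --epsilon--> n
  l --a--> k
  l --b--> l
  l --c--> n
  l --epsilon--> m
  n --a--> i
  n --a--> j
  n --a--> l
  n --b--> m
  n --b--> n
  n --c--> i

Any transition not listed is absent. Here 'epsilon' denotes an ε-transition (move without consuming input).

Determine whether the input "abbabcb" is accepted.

Start in {h}.
Read 'a': {h} → {l, m}.
Read 'b': {l, m} → {l, m}.
Read 'b': {l, m} → {l, m}.
Read 'a': {l, m} → {k, n}.
Read 'b': {k, n} → {h, j, m, n}.
Read 'c': {h, j, m, n} → {i, l, m}.
Read 'b': {i, l, m} → {i, l, m}.
The final set {i, l, m} contains the accepting states i, l.

Yes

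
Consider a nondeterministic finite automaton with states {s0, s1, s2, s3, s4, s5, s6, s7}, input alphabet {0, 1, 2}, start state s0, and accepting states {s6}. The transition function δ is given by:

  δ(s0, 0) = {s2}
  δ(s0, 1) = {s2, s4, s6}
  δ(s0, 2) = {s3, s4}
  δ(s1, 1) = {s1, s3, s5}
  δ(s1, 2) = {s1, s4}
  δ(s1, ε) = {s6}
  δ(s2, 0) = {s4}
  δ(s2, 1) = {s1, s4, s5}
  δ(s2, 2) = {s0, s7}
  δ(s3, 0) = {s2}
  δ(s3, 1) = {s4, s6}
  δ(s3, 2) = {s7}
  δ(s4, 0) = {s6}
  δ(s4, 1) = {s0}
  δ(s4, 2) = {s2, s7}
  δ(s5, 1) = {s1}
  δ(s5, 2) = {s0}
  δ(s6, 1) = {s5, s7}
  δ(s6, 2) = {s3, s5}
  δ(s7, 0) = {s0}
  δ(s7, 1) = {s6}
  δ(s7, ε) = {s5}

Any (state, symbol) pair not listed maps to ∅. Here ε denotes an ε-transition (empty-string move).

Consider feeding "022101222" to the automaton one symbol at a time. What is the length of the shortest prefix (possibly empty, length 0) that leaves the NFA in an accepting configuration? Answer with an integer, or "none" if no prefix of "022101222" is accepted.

4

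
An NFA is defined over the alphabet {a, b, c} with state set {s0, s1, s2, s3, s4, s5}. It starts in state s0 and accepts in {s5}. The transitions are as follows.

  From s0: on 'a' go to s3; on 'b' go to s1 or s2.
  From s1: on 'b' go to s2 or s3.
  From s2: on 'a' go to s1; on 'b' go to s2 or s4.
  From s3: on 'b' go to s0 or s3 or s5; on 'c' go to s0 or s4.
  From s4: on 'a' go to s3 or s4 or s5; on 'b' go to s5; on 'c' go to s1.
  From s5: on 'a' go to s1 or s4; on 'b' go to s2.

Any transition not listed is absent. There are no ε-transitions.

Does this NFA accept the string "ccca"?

No

Start in {s0}.
Read 'c': s0→∅; now ∅.
The set is empty and remains empty for the remaining 3 symbols.
The final set ∅ contains no accepting state.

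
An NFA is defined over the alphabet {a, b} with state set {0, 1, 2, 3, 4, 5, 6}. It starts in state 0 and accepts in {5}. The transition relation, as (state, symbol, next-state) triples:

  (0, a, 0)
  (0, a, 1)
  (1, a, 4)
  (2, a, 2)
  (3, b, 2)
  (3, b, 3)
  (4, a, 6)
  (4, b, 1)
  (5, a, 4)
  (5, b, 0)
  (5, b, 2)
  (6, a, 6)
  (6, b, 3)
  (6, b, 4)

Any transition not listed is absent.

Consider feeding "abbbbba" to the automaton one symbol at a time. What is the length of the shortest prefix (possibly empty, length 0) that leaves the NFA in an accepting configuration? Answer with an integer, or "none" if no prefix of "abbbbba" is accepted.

none

Start in {0}.
Read 'a': 0→{0, 1}; now {0, 1}.
Read 'b': 0→∅, 1→∅; now ∅.
The set is empty and remains empty for the remaining 5 symbols.
No reachable set along the way intersects F.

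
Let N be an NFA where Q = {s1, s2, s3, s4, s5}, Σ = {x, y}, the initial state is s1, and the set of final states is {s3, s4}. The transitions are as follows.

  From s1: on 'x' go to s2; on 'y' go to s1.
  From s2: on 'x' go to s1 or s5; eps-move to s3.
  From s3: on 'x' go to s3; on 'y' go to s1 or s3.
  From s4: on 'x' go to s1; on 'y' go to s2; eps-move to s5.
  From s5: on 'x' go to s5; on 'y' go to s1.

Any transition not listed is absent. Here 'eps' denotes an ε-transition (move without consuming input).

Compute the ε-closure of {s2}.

{s2, s3}

Begin with {s2}.
ε-move s2 → s3; add s3.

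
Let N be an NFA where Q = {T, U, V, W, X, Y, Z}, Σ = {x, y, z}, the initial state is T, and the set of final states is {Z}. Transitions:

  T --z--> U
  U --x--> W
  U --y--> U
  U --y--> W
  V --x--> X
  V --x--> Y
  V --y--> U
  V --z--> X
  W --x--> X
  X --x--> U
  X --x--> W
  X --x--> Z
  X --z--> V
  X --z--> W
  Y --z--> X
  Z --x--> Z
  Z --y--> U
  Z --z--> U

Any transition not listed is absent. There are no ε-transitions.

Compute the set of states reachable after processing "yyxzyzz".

∅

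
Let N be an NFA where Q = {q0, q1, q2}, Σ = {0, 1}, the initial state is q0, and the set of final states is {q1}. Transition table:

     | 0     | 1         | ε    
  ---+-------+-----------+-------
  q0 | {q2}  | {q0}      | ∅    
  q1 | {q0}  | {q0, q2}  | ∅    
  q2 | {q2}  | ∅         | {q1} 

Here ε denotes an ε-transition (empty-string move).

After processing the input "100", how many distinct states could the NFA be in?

Start in {q0}.
Read '1': {q0} → {q0}.
Read '0': {q0} → {q1, q2}.
Read '0': {q1, q2} → {q0, q1, q2}.
That set has 3 states.

3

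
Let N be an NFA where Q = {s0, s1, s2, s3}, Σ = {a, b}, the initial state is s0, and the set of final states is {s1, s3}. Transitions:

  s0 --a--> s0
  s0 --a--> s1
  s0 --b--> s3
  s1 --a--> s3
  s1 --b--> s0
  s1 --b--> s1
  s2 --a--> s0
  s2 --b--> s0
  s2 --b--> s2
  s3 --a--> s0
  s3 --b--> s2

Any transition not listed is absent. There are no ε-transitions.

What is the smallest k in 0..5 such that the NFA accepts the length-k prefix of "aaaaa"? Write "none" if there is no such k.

Start in {s0}.
Read 'a': {s0} → {s0, s1}.
None of the earlier sets intersect F, but {s0, s1} does.

1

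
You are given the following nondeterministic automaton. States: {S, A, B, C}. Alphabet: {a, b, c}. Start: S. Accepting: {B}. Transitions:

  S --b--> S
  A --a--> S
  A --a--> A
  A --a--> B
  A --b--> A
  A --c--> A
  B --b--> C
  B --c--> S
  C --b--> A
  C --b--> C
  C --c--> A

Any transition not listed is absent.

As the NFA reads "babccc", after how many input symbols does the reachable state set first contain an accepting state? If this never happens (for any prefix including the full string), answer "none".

none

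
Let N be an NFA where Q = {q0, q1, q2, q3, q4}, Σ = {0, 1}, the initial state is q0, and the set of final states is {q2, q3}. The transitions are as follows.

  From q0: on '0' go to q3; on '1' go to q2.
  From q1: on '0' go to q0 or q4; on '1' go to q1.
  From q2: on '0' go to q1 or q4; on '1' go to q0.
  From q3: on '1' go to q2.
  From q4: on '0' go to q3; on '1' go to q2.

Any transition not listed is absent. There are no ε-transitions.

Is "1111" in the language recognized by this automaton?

No

Start in {q0}.
Read '1': q0→{q2}; now {q2}.
Read '1': q2→{q0}; now {q0}.
Read '1': q0→{q2}; now {q2}.
Read '1': q2→{q0}; now {q0}.
The final set {q0} contains no accepting state.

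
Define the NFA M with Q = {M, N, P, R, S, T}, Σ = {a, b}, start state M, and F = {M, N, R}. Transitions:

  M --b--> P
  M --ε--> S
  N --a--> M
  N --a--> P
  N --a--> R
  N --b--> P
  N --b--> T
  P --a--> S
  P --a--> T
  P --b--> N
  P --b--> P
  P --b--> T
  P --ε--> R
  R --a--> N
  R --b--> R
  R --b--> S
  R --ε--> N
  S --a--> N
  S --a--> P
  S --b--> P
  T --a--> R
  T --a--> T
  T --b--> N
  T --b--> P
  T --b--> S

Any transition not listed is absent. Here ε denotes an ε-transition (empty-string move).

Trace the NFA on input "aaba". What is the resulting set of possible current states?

{M, N, P, R, S, T}

Start: ε-closure({M}) = {M, S}.
Read 'a': M→∅, S→{N, P}; union {N, P}; ε-closure = {N, P, R}.
Read 'a': N→{M, P, R}, P→{S, T}, R→{N}; now {M, N, P, R, S, T}.
Read 'b': M→{P}, N→{P, T}, P→{N, P, T}, R→{R, S}, S→{P}, T→{N, P, S}; now {N, P, R, S, T}.
Read 'a': N→{M, P, R}, P→{S, T}, R→{N}, S→{N, P}, T→{R, T}; now {M, N, P, R, S, T}.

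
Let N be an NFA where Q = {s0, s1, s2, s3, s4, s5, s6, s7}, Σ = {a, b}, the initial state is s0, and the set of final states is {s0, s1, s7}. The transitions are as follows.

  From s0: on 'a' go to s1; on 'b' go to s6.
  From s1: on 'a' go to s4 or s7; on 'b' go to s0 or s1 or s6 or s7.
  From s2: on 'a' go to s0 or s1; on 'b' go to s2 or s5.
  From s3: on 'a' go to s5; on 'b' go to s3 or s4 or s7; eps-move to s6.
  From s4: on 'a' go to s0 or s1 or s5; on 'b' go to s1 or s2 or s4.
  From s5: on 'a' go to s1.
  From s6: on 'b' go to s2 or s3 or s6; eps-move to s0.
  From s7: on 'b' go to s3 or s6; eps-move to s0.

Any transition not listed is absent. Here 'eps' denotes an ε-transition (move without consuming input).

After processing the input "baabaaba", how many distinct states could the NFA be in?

5

Start in {s0}.
Read 'b': {s0} → {s0, s6}.
Read 'a': {s0, s6} → {s1}.
Read 'a': {s1} → {s0, s4, s7}.
Read 'b': {s0, s4, s7} → {s0, s1, s2, s3, s4, s6}.
Read 'a': {s0, s1, s2, s3, s4, s6} → {s0, s1, s4, s5, s7}.
Read 'a': {s0, s1, s4, s5, s7} → {s0, s1, s4, s5, s7}.
Read 'b': {s0, s1, s4, s5, s7} → {s0, s1, s2, s3, s4, s6, s7}.
Read 'a': {s0, s1, s2, s3, s4, s6, s7} → {s0, s1, s4, s5, s7}.
That set has 5 states.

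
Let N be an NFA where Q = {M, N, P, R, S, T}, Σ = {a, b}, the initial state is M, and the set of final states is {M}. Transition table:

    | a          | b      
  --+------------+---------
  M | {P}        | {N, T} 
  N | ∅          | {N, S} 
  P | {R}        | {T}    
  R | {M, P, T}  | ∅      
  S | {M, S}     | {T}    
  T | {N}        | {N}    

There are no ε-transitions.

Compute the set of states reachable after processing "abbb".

{N, S}

Start in {M}.
Read 'a': {M} → {P}.
Read 'b': {P} → {T}.
Read 'b': {T} → {N}.
Read 'b': {N} → {N, S}.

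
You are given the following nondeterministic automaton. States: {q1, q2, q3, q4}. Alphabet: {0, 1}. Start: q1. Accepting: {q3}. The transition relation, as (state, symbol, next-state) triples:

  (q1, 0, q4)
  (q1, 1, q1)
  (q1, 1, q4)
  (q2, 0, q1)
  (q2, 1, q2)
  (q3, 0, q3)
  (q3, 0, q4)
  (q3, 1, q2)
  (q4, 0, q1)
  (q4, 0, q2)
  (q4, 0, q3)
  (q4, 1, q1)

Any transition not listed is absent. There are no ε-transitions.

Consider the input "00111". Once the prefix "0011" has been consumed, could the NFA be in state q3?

Start in {q1}.
Read '0': q1→{q4}; now {q4}.
Read '0': q4→{q1, q2, q3}; now {q1, q2, q3}.
Read '1': q1→{q1, q4}, q2→{q2}, q3→{q2}; now {q1, q2, q4}.
Read '1': q1→{q1, q4}, q2→{q2}, q4→{q1}; now {q1, q2, q4}.
State q3 is not in {q1, q2, q4}.

No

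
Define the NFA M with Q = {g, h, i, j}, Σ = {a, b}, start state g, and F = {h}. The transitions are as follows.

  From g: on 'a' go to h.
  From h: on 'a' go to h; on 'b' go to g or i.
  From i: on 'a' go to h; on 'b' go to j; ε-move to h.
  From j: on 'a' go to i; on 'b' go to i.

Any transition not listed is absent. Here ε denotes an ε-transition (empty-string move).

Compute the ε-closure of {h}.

{h}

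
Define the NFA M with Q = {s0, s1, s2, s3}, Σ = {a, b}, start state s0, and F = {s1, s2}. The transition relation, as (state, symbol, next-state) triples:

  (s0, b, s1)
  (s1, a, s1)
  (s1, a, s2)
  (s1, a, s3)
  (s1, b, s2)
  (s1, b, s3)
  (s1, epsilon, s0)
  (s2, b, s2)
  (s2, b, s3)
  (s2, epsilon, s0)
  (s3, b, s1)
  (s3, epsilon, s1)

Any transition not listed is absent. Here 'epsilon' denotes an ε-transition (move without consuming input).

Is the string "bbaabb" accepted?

Start in {s0}.
Read 'b': {s0} → {s0, s1}.
Read 'b': {s0, s1} → {s0, s1, s2, s3}.
Read 'a': {s0, s1, s2, s3} → {s0, s1, s2, s3}.
Read 'a': {s0, s1, s2, s3} → {s0, s1, s2, s3}.
Read 'b': {s0, s1, s2, s3} → {s0, s1, s2, s3}.
Read 'b': {s0, s1, s2, s3} → {s0, s1, s2, s3}.
The final set {s0, s1, s2, s3} contains the accepting states s1, s2.

Yes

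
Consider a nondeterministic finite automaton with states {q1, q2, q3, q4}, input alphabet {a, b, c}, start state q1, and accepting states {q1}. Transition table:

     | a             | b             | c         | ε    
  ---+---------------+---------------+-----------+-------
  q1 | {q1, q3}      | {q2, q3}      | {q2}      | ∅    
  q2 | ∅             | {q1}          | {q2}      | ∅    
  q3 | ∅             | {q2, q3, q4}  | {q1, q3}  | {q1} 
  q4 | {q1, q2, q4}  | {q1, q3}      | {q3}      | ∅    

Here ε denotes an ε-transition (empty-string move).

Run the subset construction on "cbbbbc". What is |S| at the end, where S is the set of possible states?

3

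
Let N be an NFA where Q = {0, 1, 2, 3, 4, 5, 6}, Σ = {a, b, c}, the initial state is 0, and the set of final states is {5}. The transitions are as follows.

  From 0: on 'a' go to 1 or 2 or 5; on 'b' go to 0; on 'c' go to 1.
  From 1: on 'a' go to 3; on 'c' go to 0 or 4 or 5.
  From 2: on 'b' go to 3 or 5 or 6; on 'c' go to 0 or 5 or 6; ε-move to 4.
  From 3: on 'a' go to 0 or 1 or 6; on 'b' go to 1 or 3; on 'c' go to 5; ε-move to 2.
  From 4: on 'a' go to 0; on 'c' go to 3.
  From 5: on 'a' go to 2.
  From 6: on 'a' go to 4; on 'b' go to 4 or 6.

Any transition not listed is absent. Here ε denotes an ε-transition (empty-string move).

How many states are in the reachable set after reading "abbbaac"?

Start in {0}.
Read 'a': {0} → {1, 2, 4, 5}.
Read 'b': {1, 2, 4, 5} → {2, 3, 4, 5, 6}.
Read 'b': {2, 3, 4, 5, 6} → {1, 2, 3, 4, 5, 6}.
Read 'b': {1, 2, 3, 4, 5, 6} → {1, 2, 3, 4, 5, 6}.
Read 'a': {1, 2, 3, 4, 5, 6} → {0, 1, 2, 3, 4, 6}.
Read 'a': {0, 1, 2, 3, 4, 6} → {0, 1, 2, 3, 4, 5, 6}.
Read 'c': {0, 1, 2, 3, 4, 5, 6} → {0, 1, 2, 3, 4, 5, 6}.
That set has 7 states.

7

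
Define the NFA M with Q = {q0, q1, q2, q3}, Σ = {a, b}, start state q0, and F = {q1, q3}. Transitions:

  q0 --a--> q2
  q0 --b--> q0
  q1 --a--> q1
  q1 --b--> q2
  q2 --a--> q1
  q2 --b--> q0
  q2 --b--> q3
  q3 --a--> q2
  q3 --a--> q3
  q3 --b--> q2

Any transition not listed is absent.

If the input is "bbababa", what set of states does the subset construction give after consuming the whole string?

Start in {q0}.
Read 'b': {q0} → {q0}.
Read 'b': {q0} → {q0}.
Read 'a': {q0} → {q2}.
Read 'b': {q2} → {q0, q3}.
Read 'a': {q0, q3} → {q2, q3}.
Read 'b': {q2, q3} → {q0, q2, q3}.
Read 'a': {q0, q2, q3} → {q1, q2, q3}.

{q1, q2, q3}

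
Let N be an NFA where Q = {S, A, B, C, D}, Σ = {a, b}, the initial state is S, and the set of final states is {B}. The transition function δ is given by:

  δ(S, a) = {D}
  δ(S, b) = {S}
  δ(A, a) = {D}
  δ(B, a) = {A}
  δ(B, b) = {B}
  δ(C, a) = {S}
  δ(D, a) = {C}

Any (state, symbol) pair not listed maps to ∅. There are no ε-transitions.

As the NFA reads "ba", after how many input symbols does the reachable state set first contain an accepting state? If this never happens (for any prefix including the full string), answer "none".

none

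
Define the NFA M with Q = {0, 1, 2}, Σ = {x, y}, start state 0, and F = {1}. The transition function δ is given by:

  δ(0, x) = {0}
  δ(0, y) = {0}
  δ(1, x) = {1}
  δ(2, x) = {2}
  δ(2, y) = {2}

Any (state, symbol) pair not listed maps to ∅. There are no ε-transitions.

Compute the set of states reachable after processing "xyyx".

{0}

Start in {0}.
Read 'x': 0→{0}; now {0}.
Read 'y': 0→{0}; now {0}.
Read 'y': 0→{0}; now {0}.
Read 'x': 0→{0}; now {0}.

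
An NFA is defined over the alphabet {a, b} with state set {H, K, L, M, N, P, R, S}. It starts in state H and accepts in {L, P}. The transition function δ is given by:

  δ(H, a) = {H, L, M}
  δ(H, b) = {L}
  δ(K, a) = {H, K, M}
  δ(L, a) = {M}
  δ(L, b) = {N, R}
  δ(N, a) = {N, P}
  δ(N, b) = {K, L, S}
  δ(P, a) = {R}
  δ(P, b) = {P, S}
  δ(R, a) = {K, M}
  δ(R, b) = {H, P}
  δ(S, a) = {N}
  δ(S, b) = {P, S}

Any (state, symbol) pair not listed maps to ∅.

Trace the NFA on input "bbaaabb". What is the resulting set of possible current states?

Start in {H}.
Read 'b': H→{L}; now {L}.
Read 'b': L→{N, R}; now {N, R}.
Read 'a': N→{N, P}, R→{K, M}; now {K, M, N, P}.
Read 'a': K→{H, K, M}, M→∅, N→{N, P}, P→{R}; now {H, K, M, N, P, R}.
Read 'a': H→{H, L, M}, K→{H, K, M}, M→∅, N→{N, P}, P→{R}, R→{K, M}; now {H, K, L, M, N, P, R}.
Read 'b': H→{L}, K→∅, L→{N, R}, M→∅, N→{K, L, S}, P→{P, S}, R→{H, P}; now {H, K, L, N, P, R, S}.
Read 'b': H→{L}, K→∅, L→{N, R}, N→{K, L, S}, P→{P, S}, R→{H, P}, S→{P, S}; now {H, K, L, N, P, R, S}.

{H, K, L, N, P, R, S}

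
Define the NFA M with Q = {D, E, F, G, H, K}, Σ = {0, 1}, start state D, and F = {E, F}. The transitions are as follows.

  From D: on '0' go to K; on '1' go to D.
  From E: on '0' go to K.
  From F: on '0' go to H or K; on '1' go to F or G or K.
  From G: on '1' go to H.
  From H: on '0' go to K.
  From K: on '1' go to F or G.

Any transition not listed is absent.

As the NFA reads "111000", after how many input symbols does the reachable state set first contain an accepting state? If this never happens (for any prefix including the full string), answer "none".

none

Start in {D}.
Read '1': {D} → {D}.
Read '1': {D} → {D}.
Read '1': {D} → {D}.
Read '0': {D} → {K}.
Read '0': {K} → ∅.
The set is empty and remains empty for the remaining 1 symbol.
No reachable set along the way intersects F.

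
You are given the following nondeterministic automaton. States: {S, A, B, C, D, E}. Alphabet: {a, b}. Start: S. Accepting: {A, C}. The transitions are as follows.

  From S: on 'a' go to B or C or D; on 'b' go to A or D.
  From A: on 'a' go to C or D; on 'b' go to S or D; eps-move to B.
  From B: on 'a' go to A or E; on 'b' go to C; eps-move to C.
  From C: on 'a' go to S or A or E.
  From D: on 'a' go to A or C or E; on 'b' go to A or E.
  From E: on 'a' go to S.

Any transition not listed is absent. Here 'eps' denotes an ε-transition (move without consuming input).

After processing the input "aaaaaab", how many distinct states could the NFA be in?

6

Start in {S}.
Read 'a': {S} → {B, C, D}.
Read 'a': {B, C, D} → {S, A, B, C, E}.
Read 'a': {S, A, B, C, E} → {S, A, B, C, D, E}.
Read 'a': {S, A, B, C, D, E} → {S, A, B, C, D, E}.
Read 'a': {S, A, B, C, D, E} → {S, A, B, C, D, E}.
Read 'a': {S, A, B, C, D, E} → {S, A, B, C, D, E}.
Read 'b': {S, A, B, C, D, E} → {S, A, B, C, D, E}.
That set has 6 states.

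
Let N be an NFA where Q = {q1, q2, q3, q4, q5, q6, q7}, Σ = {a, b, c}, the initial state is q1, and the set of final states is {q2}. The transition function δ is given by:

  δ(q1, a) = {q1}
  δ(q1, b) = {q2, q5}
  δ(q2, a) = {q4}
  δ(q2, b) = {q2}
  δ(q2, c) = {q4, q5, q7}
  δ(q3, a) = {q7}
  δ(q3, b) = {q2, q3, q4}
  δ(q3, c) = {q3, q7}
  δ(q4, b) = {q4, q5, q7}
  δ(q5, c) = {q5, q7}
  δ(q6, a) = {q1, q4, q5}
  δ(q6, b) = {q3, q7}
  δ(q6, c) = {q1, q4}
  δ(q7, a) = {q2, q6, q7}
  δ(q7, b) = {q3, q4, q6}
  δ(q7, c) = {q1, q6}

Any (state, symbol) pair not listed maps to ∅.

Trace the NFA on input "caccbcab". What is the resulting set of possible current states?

Start in {q1}.
Read 'c': q1→∅; now ∅.
The set is empty and remains empty for the remaining 7 symbols.

∅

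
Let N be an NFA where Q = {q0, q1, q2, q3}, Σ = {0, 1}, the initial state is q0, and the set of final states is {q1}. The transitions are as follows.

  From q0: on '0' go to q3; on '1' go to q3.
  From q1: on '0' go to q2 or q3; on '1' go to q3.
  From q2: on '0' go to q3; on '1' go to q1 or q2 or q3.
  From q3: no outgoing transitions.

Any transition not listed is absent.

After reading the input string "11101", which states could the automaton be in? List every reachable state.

Start in {q0}.
Read '1': {q0} → {q3}.
Read '1': {q3} → ∅.
The set is empty and remains empty for the remaining 3 symbols.

∅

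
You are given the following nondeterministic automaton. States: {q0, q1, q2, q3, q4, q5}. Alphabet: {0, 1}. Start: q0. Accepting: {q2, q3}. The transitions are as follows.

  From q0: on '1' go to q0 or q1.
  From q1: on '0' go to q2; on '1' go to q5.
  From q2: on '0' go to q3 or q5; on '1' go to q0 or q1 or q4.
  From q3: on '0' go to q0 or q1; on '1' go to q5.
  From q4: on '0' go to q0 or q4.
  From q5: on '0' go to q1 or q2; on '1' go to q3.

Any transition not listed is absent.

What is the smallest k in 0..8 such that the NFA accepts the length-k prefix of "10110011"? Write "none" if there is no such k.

2

Start in {q0}.
Read '1': {q0} → {q0, q1}.
Read '0': {q0, q1} → {q2}.
None of the earlier sets intersect F, but {q2} does.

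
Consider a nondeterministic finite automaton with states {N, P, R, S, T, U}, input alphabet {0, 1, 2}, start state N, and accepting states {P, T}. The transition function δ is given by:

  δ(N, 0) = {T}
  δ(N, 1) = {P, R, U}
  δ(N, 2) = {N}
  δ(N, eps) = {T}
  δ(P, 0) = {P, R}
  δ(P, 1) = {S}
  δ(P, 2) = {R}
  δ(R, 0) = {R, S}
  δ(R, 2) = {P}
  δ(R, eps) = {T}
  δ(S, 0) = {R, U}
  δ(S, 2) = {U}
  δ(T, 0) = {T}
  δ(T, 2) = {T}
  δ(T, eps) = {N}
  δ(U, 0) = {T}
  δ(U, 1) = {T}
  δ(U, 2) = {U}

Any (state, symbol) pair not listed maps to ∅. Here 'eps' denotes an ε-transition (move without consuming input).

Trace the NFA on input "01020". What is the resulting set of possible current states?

{N, P, R, S, T}

Start: ε-closure({N}) = {N, T}.
Read '0': N→{T}, T→{T}; union {T}; ε-closure = {N, T}.
Read '1': N→{P, R, U}, T→∅; union {P, R, U}; ε-closure = {N, P, R, T, U}.
Read '0': N→{T}, P→{P, R}, R→{R, S}, T→{T}, U→{T}; union {P, R, S, T}; ε-closure = {N, P, R, S, T}.
Read '2': N→{N}, P→{R}, R→{P}, S→{U}, T→{T}; now {N, P, R, T, U}.
Read '0': N→{T}, P→{P, R}, R→{R, S}, T→{T}, U→{T}; union {P, R, S, T}; ε-closure = {N, P, R, S, T}.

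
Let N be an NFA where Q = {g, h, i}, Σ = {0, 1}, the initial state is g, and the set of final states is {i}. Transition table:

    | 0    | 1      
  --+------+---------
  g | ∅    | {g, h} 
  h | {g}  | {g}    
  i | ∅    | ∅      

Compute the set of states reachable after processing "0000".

∅

Start in {g}.
Read '0': {g} → ∅.
The set is empty and remains empty for the remaining 3 symbols.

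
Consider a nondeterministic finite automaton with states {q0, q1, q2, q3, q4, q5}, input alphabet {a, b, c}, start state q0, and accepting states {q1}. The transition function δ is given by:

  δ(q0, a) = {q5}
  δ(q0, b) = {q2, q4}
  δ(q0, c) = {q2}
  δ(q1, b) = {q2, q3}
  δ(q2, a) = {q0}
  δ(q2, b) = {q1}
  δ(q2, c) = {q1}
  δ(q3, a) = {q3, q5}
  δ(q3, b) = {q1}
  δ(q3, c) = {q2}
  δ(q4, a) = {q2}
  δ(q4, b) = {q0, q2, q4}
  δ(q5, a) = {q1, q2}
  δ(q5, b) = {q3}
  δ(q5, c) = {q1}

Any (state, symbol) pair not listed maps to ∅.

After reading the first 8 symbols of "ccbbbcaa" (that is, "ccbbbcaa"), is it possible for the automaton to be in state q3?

No

Start in {q0}.
Read 'c': q0→{q2}; now {q2}.
Read 'c': q2→{q1}; now {q1}.
Read 'b': q1→{q2, q3}; now {q2, q3}.
Read 'b': q2→{q1}, q3→{q1}; now {q1}.
Read 'b': q1→{q2, q3}; now {q2, q3}.
Read 'c': q2→{q1}, q3→{q2}; now {q1, q2}.
Read 'a': q1→∅, q2→{q0}; now {q0}.
Read 'a': q0→{q5}; now {q5}.
State q3 is not in {q5}.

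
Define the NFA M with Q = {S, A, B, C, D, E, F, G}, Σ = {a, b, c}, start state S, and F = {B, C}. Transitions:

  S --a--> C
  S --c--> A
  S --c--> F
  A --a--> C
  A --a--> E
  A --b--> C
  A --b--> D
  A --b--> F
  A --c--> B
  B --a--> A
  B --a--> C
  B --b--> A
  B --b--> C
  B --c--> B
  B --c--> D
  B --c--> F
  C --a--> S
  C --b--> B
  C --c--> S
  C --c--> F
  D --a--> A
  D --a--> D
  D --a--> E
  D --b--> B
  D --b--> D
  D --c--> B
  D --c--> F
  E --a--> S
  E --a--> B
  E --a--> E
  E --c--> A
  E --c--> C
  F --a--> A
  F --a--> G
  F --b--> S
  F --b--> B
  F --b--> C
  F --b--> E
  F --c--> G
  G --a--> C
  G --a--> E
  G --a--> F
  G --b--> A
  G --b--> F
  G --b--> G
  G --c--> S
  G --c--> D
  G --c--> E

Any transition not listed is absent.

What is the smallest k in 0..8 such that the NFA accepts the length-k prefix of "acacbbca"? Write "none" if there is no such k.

1

Start in {S}.
Read 'a': S→{C}; now {C}.
None of the earlier sets intersect F, but {C} does.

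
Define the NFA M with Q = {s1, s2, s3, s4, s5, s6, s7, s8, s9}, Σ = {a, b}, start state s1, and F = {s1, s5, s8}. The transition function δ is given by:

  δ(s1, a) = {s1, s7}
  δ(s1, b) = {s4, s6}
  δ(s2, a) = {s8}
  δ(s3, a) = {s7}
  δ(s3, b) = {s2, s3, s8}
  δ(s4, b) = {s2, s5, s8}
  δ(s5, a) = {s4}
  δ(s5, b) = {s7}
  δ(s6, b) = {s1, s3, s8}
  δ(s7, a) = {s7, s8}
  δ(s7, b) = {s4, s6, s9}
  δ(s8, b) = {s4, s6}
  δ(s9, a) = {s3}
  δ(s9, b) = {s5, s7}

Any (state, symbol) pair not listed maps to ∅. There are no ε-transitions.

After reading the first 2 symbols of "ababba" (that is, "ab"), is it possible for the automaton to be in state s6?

Yes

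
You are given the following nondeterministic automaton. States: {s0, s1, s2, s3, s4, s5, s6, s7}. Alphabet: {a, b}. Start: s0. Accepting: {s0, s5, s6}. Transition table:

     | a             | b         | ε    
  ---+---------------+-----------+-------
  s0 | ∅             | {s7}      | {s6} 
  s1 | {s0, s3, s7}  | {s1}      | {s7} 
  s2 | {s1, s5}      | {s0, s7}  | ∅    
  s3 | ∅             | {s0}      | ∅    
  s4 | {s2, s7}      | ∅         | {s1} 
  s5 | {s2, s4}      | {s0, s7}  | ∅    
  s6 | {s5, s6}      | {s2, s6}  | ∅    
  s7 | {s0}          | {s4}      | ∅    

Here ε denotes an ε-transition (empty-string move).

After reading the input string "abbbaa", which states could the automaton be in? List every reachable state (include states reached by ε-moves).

{s0, s1, s2, s3, s4, s5, s6, s7}

Start: ε-closure({s0}) = {s0, s6}.
Read 'a': s0→∅, s6→{s5, s6}; now {s5, s6}.
Read 'b': s5→{s0, s7}, s6→{s2, s6}; now {s0, s2, s6, s7}.
Read 'b': s0→{s7}, s2→{s0, s7}, s6→{s2, s6}, s7→{s4}; union {s0, s2, s4, s6, s7}; ε-closure = {s0, s1, s2, s4, s6, s7}.
Read 'b': s0→{s7}, s1→{s1}, s2→{s0, s7}, s4→∅, s6→{s2, s6}, s7→{s4}; now {s0, s1, s2, s4, s6, s7}.
Read 'a': s0→∅, s1→{s0, s3, s7}, s2→{s1, s5}, s4→{s2, s7}, s6→{s5, s6}, s7→{s0}; now {s0, s1, s2, s3, s5, s6, s7}.
Read 'a': s0→∅, s1→{s0, s3, s7}, s2→{s1, s5}, s3→∅, s5→{s2, s4}, s6→{s5, s6}, s7→{s0}; now {s0, s1, s2, s3, s4, s5, s6, s7}.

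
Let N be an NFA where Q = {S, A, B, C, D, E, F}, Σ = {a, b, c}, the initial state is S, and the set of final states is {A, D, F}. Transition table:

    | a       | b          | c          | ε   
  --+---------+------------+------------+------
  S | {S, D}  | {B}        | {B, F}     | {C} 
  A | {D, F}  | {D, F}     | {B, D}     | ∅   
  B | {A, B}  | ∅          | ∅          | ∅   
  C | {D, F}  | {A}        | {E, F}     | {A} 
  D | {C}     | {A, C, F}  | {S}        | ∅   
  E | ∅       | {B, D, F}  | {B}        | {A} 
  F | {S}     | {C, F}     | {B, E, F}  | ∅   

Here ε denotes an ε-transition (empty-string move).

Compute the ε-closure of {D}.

Begin with {D}.
No ε-moves leave this set, so the closure equals the set itself.

{D}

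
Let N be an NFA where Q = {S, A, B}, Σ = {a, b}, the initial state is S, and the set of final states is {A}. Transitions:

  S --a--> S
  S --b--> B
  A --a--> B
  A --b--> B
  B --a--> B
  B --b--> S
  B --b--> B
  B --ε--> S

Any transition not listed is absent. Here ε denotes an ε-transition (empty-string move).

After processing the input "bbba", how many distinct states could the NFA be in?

Start in {S}.
Read 'b': {S} → {S, B}.
Read 'b': {S, B} → {S, B}.
Read 'b': {S, B} → {S, B}.
Read 'a': {S, B} → {S, B}.
That set has 2 states.

2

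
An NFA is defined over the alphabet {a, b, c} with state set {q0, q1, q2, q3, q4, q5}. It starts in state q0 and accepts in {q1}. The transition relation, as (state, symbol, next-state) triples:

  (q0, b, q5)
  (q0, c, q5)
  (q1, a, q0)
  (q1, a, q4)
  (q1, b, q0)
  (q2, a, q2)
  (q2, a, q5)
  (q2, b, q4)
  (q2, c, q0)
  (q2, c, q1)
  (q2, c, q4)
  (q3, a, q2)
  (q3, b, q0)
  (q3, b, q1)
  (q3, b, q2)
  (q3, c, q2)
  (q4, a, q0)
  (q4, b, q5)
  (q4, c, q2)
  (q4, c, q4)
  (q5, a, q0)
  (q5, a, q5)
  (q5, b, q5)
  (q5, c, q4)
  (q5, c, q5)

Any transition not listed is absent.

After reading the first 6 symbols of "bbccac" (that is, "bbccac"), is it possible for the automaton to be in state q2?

No

Start in {q0}.
Read 'b': {q0} → {q5}.
Read 'b': {q5} → {q5}.
Read 'c': {q5} → {q4, q5}.
Read 'c': {q4, q5} → {q2, q4, q5}.
Read 'a': {q2, q4, q5} → {q0, q2, q5}.
Read 'c': {q0, q2, q5} → {q0, q1, q4, q5}.
State q2 is not in {q0, q1, q4, q5}.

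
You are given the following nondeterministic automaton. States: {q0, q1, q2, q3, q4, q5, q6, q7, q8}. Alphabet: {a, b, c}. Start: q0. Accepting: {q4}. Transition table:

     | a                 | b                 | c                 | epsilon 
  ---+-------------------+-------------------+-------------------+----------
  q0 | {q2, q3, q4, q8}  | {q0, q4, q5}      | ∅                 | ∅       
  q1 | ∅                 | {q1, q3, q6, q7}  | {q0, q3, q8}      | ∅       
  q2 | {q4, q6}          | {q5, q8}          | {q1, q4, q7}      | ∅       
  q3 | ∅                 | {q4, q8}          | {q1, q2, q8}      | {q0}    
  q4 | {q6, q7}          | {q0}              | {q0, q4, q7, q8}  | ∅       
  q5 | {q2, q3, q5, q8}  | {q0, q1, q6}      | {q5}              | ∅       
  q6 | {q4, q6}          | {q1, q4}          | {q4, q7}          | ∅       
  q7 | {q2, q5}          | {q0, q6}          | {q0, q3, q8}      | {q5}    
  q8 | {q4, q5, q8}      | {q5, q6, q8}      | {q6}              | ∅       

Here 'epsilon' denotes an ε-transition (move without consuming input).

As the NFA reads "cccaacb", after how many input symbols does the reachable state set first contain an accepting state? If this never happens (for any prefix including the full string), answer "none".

none

Start in {q0}.
Read 'c': {q0} → ∅.
The set is empty and remains empty for the remaining 6 symbols.
No reachable set along the way intersects F.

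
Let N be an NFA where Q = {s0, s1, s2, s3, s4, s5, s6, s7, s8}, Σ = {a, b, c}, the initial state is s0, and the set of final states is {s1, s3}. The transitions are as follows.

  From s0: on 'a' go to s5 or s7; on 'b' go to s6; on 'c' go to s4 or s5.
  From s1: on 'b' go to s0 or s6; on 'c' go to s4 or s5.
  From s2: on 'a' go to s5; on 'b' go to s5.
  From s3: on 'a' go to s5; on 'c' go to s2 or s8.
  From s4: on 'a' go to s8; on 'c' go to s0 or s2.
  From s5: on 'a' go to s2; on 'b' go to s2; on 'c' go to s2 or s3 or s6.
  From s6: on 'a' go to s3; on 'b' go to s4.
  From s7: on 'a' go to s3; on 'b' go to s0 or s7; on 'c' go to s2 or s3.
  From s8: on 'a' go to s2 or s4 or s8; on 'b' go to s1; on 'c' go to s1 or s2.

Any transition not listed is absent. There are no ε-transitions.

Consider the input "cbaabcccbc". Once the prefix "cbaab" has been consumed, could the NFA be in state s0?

No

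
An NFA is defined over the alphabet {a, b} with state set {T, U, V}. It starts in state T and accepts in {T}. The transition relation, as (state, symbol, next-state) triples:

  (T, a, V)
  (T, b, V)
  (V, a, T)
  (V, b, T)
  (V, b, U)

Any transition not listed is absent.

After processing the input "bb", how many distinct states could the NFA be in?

2

Start in {T}.
Read 'b': {T} → {V}.
Read 'b': {V} → {T, U}.
That set has 2 states.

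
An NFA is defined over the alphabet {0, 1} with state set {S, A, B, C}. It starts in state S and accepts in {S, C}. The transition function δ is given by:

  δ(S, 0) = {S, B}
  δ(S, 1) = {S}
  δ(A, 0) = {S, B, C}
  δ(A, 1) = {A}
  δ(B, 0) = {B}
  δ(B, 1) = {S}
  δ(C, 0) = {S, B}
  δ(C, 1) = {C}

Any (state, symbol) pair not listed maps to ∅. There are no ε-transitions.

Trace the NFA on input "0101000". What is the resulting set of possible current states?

Start in {S}.
Read '0': S→{S, B}; now {S, B}.
Read '1': S→{S}, B→{S}; now {S}.
Read '0': S→{S, B}; now {S, B}.
Read '1': S→{S}, B→{S}; now {S}.
Read '0': S→{S, B}; now {S, B}.
Read '0': S→{S, B}, B→{B}; now {S, B}.
Read '0': S→{S, B}, B→{B}; now {S, B}.

{S, B}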